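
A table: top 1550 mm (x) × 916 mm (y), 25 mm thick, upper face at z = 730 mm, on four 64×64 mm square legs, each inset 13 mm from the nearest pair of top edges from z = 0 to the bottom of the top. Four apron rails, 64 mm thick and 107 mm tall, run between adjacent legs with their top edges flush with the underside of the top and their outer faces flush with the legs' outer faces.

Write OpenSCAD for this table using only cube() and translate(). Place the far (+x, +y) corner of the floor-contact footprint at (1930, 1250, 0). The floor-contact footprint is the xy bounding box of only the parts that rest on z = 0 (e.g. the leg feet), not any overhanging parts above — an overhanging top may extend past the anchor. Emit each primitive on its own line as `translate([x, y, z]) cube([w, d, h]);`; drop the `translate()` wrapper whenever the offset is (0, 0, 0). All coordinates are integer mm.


translate([393, 347, 705]) cube([1550, 916, 25]);
translate([406, 360, 0]) cube([64, 64, 705]);
translate([1866, 360, 0]) cube([64, 64, 705]);
translate([406, 1186, 0]) cube([64, 64, 705]);
translate([1866, 1186, 0]) cube([64, 64, 705]);
translate([470, 360, 598]) cube([1396, 64, 107]);
translate([470, 1186, 598]) cube([1396, 64, 107]);
translate([406, 424, 598]) cube([64, 762, 107]);
translate([1866, 424, 598]) cube([64, 762, 107]);


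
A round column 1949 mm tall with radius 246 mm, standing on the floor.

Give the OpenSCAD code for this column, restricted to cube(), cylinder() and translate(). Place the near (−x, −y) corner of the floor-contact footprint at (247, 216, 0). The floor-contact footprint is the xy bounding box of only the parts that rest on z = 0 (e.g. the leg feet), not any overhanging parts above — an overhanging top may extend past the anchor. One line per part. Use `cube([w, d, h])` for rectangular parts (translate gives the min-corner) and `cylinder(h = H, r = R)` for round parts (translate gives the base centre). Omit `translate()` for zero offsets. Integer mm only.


translate([493, 462, 0]) cylinder(h = 1949, r = 246);


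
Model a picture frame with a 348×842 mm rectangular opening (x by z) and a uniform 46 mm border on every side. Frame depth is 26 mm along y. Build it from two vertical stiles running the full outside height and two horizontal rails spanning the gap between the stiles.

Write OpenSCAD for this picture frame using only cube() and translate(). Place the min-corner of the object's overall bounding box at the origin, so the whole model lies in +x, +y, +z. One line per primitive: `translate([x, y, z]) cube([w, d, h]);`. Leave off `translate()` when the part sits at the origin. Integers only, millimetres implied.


cube([46, 26, 934]);
translate([394, 0, 0]) cube([46, 26, 934]);
translate([46, 0, 0]) cube([348, 26, 46]);
translate([46, 0, 888]) cube([348, 26, 46]);


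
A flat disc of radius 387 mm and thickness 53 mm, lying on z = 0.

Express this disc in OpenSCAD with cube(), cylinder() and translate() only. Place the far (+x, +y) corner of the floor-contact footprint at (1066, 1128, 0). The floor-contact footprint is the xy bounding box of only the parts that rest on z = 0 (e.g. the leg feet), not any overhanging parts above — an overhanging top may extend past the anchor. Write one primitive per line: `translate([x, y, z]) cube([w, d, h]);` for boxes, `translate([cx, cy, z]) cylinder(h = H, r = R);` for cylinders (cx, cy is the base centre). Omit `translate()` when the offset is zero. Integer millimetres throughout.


translate([679, 741, 0]) cylinder(h = 53, r = 387);


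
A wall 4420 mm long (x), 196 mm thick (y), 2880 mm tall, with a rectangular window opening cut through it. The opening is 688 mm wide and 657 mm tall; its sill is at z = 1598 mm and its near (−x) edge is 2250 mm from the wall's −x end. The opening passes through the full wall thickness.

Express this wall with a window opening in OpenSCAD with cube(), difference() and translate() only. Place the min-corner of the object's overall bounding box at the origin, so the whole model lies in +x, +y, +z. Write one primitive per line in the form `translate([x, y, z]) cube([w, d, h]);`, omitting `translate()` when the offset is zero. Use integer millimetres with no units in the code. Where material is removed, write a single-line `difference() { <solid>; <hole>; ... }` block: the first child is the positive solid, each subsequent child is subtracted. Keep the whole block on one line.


difference() { cube([4420, 196, 2880]); translate([2250, 0, 1598]) cube([688, 196, 657]); }


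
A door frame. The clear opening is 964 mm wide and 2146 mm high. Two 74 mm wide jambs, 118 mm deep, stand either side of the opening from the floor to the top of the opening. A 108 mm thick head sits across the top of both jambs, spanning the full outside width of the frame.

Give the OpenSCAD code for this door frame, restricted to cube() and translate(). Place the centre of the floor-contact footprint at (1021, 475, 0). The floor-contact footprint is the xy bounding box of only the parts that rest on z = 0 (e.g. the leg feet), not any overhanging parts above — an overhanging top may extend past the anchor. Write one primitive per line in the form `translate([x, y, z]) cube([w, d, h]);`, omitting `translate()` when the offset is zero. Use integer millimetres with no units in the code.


translate([465, 416, 0]) cube([74, 118, 2146]);
translate([1503, 416, 0]) cube([74, 118, 2146]);
translate([465, 416, 2146]) cube([1112, 118, 108]);


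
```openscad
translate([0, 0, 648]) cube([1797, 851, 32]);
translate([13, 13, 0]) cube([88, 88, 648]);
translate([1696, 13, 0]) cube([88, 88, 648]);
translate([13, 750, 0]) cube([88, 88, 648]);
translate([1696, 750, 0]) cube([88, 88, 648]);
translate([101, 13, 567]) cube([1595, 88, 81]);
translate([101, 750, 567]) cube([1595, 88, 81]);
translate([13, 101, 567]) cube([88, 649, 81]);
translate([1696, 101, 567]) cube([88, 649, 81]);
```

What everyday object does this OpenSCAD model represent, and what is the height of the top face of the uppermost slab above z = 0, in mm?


A table. The table height is 680 mm.

A 1797×851×32 slab sits at z = 648 on four 88 mm square posts — a table. The top surface is at 648 + 32 = 680 mm.


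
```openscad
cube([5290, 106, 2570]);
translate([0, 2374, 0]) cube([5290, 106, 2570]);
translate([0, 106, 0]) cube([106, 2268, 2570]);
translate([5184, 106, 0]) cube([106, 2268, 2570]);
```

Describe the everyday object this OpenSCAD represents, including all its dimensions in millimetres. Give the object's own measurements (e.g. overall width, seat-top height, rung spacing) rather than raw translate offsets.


The wall frame of a small rectangular building: four walls, each 2570 mm tall and 106 mm thick, enclosing a footprint 5290 mm (x) by 2480 mm (y) outside-to-outside, with no floor or roof. The front and back walls (the −y and +y sides) span the full width; the two side walls fit between them.


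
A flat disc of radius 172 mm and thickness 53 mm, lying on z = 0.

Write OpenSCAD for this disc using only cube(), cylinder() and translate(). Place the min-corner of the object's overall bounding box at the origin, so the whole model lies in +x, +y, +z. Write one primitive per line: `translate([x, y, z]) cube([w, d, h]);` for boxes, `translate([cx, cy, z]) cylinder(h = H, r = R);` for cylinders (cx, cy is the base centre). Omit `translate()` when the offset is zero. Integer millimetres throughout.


translate([172, 172, 0]) cylinder(h = 53, r = 172);


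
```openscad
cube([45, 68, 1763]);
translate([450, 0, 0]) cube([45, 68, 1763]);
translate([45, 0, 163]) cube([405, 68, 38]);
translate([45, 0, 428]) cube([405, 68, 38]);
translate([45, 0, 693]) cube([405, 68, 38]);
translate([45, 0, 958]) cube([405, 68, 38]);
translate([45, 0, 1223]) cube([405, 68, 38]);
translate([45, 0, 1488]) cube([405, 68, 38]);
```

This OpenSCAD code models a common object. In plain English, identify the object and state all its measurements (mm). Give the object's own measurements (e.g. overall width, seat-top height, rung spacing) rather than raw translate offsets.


A straight ladder. Two 45×68 mm vertical rails, 1763 mm tall, stand 495 mm apart (outside-to-outside) with their front faces coplanar on the −y side. 6 rungs, each 68 mm deep and 38 mm tall, span between the inner faces of the rails, front faces flush with the rails. The lowest rung's underside is at z = 163 mm and rungs are spaced 265 mm apart (underside to underside).


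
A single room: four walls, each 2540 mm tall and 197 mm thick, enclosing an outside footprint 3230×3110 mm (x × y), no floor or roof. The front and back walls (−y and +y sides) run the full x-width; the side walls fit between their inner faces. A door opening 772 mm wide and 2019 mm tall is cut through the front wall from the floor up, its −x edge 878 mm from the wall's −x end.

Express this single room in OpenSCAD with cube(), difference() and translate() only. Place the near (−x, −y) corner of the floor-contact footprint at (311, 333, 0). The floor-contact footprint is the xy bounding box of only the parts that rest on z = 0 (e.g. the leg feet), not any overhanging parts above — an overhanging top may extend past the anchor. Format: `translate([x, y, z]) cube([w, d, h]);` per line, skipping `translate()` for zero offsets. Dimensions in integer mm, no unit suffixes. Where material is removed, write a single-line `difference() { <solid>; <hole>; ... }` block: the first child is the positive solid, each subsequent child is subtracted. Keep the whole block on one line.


difference() { translate([311, 333, 0]) cube([3230, 197, 2540]); translate([1189, 333, 0]) cube([772, 197, 2019]); }
translate([311, 3246, 0]) cube([3230, 197, 2540]);
translate([311, 530, 0]) cube([197, 2716, 2540]);
translate([3344, 530, 0]) cube([197, 2716, 2540]);


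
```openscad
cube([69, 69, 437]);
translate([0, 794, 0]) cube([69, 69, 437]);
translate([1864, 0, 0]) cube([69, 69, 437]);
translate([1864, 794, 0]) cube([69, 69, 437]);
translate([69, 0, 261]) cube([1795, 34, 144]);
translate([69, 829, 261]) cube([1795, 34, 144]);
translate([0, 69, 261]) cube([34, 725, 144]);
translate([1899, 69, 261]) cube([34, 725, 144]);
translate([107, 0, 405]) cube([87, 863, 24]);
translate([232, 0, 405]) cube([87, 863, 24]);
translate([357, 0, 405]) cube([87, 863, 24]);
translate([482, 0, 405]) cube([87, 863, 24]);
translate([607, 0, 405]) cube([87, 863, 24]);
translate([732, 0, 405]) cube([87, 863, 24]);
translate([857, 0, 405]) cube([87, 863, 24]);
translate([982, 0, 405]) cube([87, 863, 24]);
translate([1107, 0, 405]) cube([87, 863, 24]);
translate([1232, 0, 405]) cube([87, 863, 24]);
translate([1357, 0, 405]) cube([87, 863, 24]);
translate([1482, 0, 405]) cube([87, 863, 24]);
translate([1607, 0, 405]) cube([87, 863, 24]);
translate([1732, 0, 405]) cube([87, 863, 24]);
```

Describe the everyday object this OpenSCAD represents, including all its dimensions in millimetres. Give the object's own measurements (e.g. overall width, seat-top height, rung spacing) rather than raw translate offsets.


A bed frame 1933 mm long (x) by 863 mm wide (y). Four 69×69 mm corner posts, 437 mm tall, at the corners of the footprint. Four rails of 34 mm thickness and 144 mm height run between adjacent posts with their undersides at z = 261 mm, their outer faces flush with the outside of the frame (the two x-running rails run between the posts' inner faces; the two y-running rails run between the posts' inner faces). 14 slats, each 87 mm wide (x) and 24 mm thick, lie across the top of the two x-running rails, running the full 863 mm width of the frame in y; along x they sit between the end posts with a 38 mm gap after the −x posts and between neighbouring slats, leaving 45 mm before the +x posts.


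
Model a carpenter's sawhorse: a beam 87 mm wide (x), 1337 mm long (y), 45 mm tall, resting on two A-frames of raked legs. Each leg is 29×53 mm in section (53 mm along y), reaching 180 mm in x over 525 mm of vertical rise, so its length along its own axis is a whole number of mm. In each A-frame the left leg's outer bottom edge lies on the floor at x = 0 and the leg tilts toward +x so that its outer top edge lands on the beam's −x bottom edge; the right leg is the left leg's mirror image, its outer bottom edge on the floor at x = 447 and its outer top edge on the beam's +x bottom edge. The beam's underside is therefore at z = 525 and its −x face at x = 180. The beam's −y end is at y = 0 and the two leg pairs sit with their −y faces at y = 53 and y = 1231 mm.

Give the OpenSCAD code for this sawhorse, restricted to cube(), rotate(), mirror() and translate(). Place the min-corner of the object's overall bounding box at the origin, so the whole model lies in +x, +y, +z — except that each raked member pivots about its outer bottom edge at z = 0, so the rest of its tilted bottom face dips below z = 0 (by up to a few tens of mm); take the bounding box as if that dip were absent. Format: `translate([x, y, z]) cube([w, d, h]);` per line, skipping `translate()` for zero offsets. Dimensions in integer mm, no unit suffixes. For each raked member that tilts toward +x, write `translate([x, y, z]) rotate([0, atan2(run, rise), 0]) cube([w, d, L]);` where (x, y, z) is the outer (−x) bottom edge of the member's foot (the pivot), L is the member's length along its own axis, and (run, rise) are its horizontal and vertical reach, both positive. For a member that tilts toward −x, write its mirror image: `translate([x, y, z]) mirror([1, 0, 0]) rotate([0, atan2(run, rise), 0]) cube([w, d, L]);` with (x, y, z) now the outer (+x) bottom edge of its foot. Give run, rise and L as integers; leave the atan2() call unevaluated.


translate([180, 0, 525]) cube([87, 1337, 45]);
translate([0, 53, 0]) rotate([0, atan2(180, 525), 0]) cube([29, 53, 555]);
translate([447, 53, 0]) mirror([1, 0, 0]) rotate([0, atan2(180, 525), 0]) cube([29, 53, 555]);
translate([0, 1231, 0]) rotate([0, atan2(180, 525), 0]) cube([29, 53, 555]);
translate([447, 1231, 0]) mirror([1, 0, 0]) rotate([0, atan2(180, 525), 0]) cube([29, 53, 555]);


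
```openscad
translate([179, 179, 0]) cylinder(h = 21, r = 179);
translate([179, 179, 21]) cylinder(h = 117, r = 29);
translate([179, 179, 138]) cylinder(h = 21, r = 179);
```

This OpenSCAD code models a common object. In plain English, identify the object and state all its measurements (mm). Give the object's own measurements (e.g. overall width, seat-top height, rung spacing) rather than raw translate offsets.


A spool: two coaxial disc flanges of radius 179 mm and thickness 21 mm, joined by a core cylinder of radius 29 mm and height 117 mm. The lower flange rests on z = 0 and the three cylinders share a vertical axis.


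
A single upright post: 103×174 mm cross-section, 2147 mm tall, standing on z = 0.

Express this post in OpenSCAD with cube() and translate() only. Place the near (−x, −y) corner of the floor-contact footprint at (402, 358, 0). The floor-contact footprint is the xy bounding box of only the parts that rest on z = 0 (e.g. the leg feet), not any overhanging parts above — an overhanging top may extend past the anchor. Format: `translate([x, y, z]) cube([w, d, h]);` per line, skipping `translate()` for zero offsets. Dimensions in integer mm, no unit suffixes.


translate([402, 358, 0]) cube([103, 174, 2147]);


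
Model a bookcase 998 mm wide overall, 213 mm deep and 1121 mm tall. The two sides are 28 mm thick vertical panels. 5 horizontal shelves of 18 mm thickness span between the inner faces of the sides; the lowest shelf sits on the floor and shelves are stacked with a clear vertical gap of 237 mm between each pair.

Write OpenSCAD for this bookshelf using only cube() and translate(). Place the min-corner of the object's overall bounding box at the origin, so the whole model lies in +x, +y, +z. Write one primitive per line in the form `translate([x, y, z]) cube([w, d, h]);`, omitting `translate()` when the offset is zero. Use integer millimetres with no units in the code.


cube([28, 213, 1121]);
translate([970, 0, 0]) cube([28, 213, 1121]);
translate([28, 0, 0]) cube([942, 213, 18]);
translate([28, 0, 255]) cube([942, 213, 18]);
translate([28, 0, 510]) cube([942, 213, 18]);
translate([28, 0, 765]) cube([942, 213, 18]);
translate([28, 0, 1020]) cube([942, 213, 18]);


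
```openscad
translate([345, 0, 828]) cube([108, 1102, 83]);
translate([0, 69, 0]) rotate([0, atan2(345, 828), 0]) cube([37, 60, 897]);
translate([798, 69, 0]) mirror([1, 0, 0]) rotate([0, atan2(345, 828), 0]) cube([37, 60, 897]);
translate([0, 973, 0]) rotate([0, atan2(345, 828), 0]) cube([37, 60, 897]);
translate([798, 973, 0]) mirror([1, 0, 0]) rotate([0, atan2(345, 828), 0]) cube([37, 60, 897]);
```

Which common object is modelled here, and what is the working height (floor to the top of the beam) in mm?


A sawhorse. The overall height is 911 mm.

A beam across two mirrored pairs of raked legs — a sawhorse. The beam's underside is at z = 828 (matching the legs' vertical rise in atan2(345, 828)) and the beam is 83 mm tall, so its top is at 828 + 83 = 911 mm. The raked legs top out at the beam's underside, so that is the highest point.


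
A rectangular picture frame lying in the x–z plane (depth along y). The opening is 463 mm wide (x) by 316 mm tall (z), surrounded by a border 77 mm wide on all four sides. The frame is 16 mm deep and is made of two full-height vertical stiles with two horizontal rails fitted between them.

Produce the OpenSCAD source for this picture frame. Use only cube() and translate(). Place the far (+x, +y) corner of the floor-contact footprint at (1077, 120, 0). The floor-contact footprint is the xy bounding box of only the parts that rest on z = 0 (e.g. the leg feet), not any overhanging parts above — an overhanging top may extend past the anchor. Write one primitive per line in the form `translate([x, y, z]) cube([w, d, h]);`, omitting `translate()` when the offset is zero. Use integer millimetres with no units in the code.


translate([460, 104, 0]) cube([77, 16, 470]);
translate([1000, 104, 0]) cube([77, 16, 470]);
translate([537, 104, 0]) cube([463, 16, 77]);
translate([537, 104, 393]) cube([463, 16, 77]);


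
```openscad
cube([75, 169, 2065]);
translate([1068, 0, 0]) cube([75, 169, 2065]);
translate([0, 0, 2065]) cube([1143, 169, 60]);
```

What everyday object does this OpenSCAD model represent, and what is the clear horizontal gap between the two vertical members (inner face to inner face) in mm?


A door frame. The clear opening width is 993 mm.

Two 2065 mm tall posts with a header on top — a door frame. The left jamb is 75 mm wide at x = 0; the right jamb starts at x = 1068. The clear opening is 1068 − 75 = 993 mm.


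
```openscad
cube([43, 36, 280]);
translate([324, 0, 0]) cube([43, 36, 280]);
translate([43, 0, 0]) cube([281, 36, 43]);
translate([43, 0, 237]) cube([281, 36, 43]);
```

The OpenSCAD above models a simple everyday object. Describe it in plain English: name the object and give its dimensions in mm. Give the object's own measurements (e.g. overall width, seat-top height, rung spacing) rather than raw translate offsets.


A rectangular picture frame lying in the x–z plane (depth along y). The opening is 281 mm wide (x) by 194 mm tall (z), surrounded by a border 43 mm wide on all four sides. The frame is 36 mm deep and is made of two full-height vertical stiles with two horizontal rails fitted between them.


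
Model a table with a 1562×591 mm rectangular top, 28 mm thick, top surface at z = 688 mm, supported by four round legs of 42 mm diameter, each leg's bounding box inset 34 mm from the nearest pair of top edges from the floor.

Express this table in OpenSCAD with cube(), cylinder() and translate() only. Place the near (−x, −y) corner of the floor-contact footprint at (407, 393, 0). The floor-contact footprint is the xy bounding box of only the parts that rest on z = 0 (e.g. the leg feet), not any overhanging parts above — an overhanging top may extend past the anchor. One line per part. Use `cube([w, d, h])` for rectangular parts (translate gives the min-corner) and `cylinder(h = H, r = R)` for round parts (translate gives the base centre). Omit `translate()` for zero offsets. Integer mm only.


translate([373, 359, 660]) cube([1562, 591, 28]);
translate([428, 414, 0]) cylinder(h = 660, r = 21);
translate([1880, 414, 0]) cylinder(h = 660, r = 21);
translate([428, 895, 0]) cylinder(h = 660, r = 21);
translate([1880, 895, 0]) cylinder(h = 660, r = 21);


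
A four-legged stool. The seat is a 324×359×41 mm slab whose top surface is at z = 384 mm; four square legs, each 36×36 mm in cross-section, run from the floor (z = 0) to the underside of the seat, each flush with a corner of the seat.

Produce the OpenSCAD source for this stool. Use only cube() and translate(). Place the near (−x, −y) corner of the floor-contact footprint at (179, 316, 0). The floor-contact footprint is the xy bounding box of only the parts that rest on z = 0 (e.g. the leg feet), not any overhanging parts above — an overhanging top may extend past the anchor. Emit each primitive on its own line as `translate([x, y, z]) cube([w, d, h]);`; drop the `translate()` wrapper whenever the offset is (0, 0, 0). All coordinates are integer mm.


// leg_h = 384 - 41 = 343
translate([179, 316, 343]) cube([324, 359, 41]);
translate([179, 316, 0]) cube([36, 36, 343]);
translate([467, 316, 0]) cube([36, 36, 343]);
translate([179, 639, 0]) cube([36, 36, 343]);
translate([467, 639, 0]) cube([36, 36, 343]);


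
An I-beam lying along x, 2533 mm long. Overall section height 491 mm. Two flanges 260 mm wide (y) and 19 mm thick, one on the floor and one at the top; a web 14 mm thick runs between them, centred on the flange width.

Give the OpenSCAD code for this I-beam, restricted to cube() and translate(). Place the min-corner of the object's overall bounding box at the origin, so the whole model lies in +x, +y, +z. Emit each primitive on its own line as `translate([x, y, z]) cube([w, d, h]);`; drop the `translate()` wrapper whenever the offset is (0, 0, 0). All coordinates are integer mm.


cube([2533, 260, 19]);
translate([0, 123, 19]) cube([2533, 14, 453]);
translate([0, 0, 472]) cube([2533, 260, 19]);


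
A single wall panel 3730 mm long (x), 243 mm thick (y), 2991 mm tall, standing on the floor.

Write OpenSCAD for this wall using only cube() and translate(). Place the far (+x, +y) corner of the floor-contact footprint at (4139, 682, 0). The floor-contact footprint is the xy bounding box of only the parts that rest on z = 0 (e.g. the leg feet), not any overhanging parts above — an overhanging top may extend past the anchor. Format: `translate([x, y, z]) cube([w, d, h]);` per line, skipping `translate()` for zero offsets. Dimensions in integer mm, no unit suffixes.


translate([409, 439, 0]) cube([3730, 243, 2991]);


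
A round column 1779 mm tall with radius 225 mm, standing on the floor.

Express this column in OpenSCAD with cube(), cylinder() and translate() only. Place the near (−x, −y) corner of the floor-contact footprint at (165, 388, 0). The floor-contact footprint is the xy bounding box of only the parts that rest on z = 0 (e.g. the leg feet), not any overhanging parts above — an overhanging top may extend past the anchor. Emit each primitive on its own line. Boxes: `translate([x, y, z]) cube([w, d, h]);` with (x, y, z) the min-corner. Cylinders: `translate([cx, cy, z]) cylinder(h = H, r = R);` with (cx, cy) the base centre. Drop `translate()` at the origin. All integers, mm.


translate([390, 613, 0]) cylinder(h = 1779, r = 225);


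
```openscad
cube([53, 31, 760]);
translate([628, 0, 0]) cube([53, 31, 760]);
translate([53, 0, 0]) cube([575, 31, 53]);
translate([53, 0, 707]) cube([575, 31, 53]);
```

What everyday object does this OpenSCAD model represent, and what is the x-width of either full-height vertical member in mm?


A picture frame. The border width is 53 mm.

Four thin pieces enclosing a rectangular opening — a picture frame. The two full-height stiles are 760 mm tall; the top rail sits at z = 707 and is 53 mm tall, so the border above the opening is 760 − 707 = 53 mm, matching the stile x-width.


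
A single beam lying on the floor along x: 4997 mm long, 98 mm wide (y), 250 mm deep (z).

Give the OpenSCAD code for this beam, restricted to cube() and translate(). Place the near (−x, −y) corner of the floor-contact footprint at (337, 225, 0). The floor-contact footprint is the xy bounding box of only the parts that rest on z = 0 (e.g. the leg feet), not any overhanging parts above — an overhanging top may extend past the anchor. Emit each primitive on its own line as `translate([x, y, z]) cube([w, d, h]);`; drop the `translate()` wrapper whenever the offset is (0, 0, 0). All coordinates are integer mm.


translate([337, 225, 0]) cube([4997, 98, 250]);


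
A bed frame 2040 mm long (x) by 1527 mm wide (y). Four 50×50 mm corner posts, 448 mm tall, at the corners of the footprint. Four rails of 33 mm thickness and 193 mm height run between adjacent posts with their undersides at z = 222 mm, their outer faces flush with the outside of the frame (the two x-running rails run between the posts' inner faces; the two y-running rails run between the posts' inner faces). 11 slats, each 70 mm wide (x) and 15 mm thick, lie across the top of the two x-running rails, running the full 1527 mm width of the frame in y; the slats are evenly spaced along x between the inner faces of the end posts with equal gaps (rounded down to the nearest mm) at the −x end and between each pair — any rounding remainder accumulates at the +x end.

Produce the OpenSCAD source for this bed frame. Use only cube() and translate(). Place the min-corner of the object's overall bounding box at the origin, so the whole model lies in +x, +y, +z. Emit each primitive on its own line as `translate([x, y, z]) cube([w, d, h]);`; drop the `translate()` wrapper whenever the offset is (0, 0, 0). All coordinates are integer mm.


cube([50, 50, 448]);
translate([0, 1477, 0]) cube([50, 50, 448]);
translate([1990, 0, 0]) cube([50, 50, 448]);
translate([1990, 1477, 0]) cube([50, 50, 448]);
translate([50, 0, 222]) cube([1940, 33, 193]);
translate([50, 1494, 222]) cube([1940, 33, 193]);
translate([0, 50, 222]) cube([33, 1427, 193]);
translate([2007, 50, 222]) cube([33, 1427, 193]);
translate([147, 0, 415]) cube([70, 1527, 15]);
translate([314, 0, 415]) cube([70, 1527, 15]);
translate([481, 0, 415]) cube([70, 1527, 15]);
translate([648, 0, 415]) cube([70, 1527, 15]);
translate([815, 0, 415]) cube([70, 1527, 15]);
translate([982, 0, 415]) cube([70, 1527, 15]);
translate([1149, 0, 415]) cube([70, 1527, 15]);
translate([1316, 0, 415]) cube([70, 1527, 15]);
translate([1483, 0, 415]) cube([70, 1527, 15]);
translate([1650, 0, 415]) cube([70, 1527, 15]);
translate([1817, 0, 415]) cube([70, 1527, 15]);


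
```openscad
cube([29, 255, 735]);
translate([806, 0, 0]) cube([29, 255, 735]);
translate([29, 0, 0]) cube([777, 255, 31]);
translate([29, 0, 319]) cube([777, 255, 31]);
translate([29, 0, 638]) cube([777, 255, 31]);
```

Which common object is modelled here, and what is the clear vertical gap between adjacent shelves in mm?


A bookshelf. The clear shelf gap is 288 mm.

Two tall side panels with 3 horizontal boards between them — a bookshelf. The first two shelf undersides are at z = 0 and z = 319; with shelf thickness 31, the clear gap is 319 − 0 − 31 = 288 mm.


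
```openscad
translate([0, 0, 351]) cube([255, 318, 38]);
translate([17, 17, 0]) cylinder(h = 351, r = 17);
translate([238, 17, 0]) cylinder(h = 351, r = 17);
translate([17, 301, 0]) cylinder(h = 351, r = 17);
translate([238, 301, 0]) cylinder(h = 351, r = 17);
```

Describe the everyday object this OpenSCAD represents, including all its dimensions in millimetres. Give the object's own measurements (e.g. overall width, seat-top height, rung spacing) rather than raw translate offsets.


A simple wooden stool: a rectangular seat 255 mm (x) by 318 mm (y), 38 mm thick, top face at z = 389 mm, on four round legs, each 34 mm in diameter. The legs rest on z = 0, each leg's axis is inset half a diameter from the nearest pair of seat edges (so the leg's bounding box is flush with the corner).


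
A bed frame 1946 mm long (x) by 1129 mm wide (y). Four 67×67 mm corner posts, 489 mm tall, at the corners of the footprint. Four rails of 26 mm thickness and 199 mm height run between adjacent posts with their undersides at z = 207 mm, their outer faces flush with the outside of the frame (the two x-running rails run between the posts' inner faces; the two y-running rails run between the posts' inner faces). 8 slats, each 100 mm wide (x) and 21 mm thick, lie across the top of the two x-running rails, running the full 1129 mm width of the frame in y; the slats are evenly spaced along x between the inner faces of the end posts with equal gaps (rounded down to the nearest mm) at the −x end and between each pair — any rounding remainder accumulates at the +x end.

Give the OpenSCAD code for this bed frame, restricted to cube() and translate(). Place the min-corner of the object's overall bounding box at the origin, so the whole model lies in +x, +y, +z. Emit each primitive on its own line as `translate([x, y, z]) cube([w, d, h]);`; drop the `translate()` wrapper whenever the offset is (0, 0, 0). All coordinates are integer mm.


cube([67, 67, 489]);
translate([0, 1062, 0]) cube([67, 67, 489]);
translate([1879, 0, 0]) cube([67, 67, 489]);
translate([1879, 1062, 0]) cube([67, 67, 489]);
translate([67, 0, 207]) cube([1812, 26, 199]);
translate([67, 1103, 207]) cube([1812, 26, 199]);
translate([0, 67, 207]) cube([26, 995, 199]);
translate([1920, 67, 207]) cube([26, 995, 199]);
translate([179, 0, 406]) cube([100, 1129, 21]);
translate([391, 0, 406]) cube([100, 1129, 21]);
translate([603, 0, 406]) cube([100, 1129, 21]);
translate([815, 0, 406]) cube([100, 1129, 21]);
translate([1027, 0, 406]) cube([100, 1129, 21]);
translate([1239, 0, 406]) cube([100, 1129, 21]);
translate([1451, 0, 406]) cube([100, 1129, 21]);
translate([1663, 0, 406]) cube([100, 1129, 21]);


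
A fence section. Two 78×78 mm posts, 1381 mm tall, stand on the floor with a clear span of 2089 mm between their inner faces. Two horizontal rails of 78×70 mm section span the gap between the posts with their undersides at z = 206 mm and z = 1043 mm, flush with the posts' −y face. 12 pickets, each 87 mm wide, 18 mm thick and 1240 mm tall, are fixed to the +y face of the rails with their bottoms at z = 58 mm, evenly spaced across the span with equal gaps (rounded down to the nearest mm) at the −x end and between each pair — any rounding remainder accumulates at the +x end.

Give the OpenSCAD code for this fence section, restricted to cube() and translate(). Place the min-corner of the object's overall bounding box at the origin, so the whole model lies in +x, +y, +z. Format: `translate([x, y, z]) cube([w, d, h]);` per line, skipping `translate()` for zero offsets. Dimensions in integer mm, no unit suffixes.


cube([78, 78, 1381]);
translate([2167, 0, 0]) cube([78, 78, 1381]);
translate([78, 0, 206]) cube([2089, 78, 70]);
translate([78, 0, 1043]) cube([2089, 78, 70]);
translate([158, 78, 58]) cube([87, 18, 1240]);
translate([325, 78, 58]) cube([87, 18, 1240]);
translate([492, 78, 58]) cube([87, 18, 1240]);
translate([659, 78, 58]) cube([87, 18, 1240]);
translate([826, 78, 58]) cube([87, 18, 1240]);
translate([993, 78, 58]) cube([87, 18, 1240]);
translate([1160, 78, 58]) cube([87, 18, 1240]);
translate([1327, 78, 58]) cube([87, 18, 1240]);
translate([1494, 78, 58]) cube([87, 18, 1240]);
translate([1661, 78, 58]) cube([87, 18, 1240]);
translate([1828, 78, 58]) cube([87, 18, 1240]);
translate([1995, 78, 58]) cube([87, 18, 1240]);


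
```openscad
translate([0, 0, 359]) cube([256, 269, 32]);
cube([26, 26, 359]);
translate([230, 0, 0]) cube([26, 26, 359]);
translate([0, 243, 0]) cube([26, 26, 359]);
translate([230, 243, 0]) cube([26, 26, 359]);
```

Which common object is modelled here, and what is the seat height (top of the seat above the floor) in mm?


A stool. The seat height is 391 mm.

A 256×269×32 slab at z = 359 on four corner posts — a stool. The seat top is 359 + 32 = 391 mm.


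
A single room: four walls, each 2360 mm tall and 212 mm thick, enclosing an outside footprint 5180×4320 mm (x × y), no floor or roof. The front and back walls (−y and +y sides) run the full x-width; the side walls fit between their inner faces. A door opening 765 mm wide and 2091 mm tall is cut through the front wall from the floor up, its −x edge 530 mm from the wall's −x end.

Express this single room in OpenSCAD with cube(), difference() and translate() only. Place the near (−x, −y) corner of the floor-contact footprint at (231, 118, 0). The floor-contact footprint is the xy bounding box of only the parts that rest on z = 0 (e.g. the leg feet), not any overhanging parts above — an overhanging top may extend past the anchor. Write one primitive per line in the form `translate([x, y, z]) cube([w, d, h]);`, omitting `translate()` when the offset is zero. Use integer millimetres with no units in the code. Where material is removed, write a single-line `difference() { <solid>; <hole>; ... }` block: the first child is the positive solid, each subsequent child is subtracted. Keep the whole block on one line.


difference() { translate([231, 118, 0]) cube([5180, 212, 2360]); translate([761, 118, 0]) cube([765, 212, 2091]); }
translate([231, 4226, 0]) cube([5180, 212, 2360]);
translate([231, 330, 0]) cube([212, 3896, 2360]);
translate([5199, 330, 0]) cube([212, 3896, 2360]);


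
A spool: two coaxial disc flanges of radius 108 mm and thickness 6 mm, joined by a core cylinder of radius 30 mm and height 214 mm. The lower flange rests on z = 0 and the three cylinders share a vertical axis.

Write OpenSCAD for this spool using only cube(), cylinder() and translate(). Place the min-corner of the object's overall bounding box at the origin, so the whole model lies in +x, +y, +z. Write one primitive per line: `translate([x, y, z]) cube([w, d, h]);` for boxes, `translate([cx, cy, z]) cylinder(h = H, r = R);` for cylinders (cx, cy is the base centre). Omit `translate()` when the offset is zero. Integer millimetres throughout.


translate([108, 108, 0]) cylinder(h = 6, r = 108);
translate([108, 108, 6]) cylinder(h = 214, r = 30);
translate([108, 108, 220]) cylinder(h = 6, r = 108);


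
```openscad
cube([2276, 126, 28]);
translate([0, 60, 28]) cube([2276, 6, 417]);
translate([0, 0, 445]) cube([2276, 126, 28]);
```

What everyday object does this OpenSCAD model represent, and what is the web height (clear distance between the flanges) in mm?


An I-beam. The web height is 417 mm.

Two wide flanges with a thin centred web — an I-beam. Overall 473 mm minus two 28 mm flanges gives a web of 473 − 2·28 = 417 mm.


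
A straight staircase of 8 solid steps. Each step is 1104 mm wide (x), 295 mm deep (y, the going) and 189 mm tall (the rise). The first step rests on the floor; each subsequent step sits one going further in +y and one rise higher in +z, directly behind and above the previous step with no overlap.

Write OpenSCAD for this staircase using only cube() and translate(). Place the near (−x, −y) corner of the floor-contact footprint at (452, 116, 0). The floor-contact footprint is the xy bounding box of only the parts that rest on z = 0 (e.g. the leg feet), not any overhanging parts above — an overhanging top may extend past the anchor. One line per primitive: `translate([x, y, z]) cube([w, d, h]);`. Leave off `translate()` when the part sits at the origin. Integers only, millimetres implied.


translate([452, 116, 0]) cube([1104, 295, 189]);
translate([452, 411, 189]) cube([1104, 295, 189]);
translate([452, 706, 378]) cube([1104, 295, 189]);
translate([452, 1001, 567]) cube([1104, 295, 189]);
translate([452, 1296, 756]) cube([1104, 295, 189]);
translate([452, 1591, 945]) cube([1104, 295, 189]);
translate([452, 1886, 1134]) cube([1104, 295, 189]);
translate([452, 2181, 1323]) cube([1104, 295, 189]);


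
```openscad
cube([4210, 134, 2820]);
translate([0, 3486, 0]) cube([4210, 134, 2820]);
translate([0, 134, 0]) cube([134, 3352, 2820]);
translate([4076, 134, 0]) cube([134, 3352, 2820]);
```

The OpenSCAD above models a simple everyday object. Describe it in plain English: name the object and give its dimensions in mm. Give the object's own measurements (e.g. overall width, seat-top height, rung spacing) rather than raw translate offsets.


The wall frame of a small rectangular building: four walls, each 2820 mm tall and 134 mm thick, enclosing a footprint 4210 mm (x) by 3620 mm (y) outside-to-outside, with no floor or roof. The front and back walls (the −y and +y sides) span the full width; the two side walls fit between them.


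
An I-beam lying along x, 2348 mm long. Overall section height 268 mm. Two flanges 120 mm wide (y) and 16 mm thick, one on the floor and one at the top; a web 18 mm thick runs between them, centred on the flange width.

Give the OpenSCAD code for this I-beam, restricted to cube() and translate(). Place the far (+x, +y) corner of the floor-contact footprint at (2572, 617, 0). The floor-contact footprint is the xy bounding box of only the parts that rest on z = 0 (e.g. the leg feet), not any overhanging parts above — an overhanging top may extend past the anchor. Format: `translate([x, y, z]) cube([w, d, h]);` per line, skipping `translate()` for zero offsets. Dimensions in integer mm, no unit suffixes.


translate([224, 497, 0]) cube([2348, 120, 16]);
translate([224, 548, 16]) cube([2348, 18, 236]);
translate([224, 497, 252]) cube([2348, 120, 16]);


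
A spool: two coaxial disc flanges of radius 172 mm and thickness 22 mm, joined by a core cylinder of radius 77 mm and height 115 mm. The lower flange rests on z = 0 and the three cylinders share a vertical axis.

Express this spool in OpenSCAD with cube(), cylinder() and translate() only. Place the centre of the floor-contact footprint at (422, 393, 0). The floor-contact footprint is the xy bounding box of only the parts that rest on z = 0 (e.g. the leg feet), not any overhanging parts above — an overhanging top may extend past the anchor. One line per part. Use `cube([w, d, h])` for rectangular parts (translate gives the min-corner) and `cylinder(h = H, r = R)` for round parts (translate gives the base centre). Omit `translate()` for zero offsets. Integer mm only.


translate([422, 393, 0]) cylinder(h = 22, r = 172);
translate([422, 393, 22]) cylinder(h = 115, r = 77);
translate([422, 393, 137]) cylinder(h = 22, r = 172);


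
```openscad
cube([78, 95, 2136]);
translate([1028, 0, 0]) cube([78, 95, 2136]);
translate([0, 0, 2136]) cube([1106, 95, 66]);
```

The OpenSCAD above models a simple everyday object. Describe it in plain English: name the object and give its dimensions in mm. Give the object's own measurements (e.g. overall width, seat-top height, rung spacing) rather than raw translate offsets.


A door frame. The clear opening is 950 mm wide and 2136 mm high. Two 78 mm wide jambs, 95 mm deep, stand either side of the opening from the floor to the top of the opening. A 66 mm thick head sits across the top of both jambs, spanning the full outside width of the frame.


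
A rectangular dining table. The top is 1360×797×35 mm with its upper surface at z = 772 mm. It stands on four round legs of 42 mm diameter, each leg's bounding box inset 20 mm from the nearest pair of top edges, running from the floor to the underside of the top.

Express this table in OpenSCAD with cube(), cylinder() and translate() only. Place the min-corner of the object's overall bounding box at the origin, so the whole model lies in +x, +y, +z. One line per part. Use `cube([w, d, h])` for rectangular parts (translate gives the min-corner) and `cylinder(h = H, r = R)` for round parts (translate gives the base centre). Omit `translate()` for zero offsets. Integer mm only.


translate([0, 0, 737]) cube([1360, 797, 35]);
translate([41, 41, 0]) cylinder(h = 737, r = 21);
translate([1319, 41, 0]) cylinder(h = 737, r = 21);
translate([41, 756, 0]) cylinder(h = 737, r = 21);
translate([1319, 756, 0]) cylinder(h = 737, r = 21);
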